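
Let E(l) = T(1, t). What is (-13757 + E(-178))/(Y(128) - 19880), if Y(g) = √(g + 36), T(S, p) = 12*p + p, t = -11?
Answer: 69083000/98803559 + 6950*√41/98803559 ≈ 0.69965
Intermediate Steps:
T(S, p) = 13*p
E(l) = -143 (E(l) = 13*(-11) = -143)
Y(g) = √(36 + g)
(-13757 + E(-178))/(Y(128) - 19880) = (-13757 - 143)/(√(36 + 128) - 19880) = -13900/(√164 - 19880) = -13900/(2*√41 - 19880) = -13900/(-19880 + 2*√41)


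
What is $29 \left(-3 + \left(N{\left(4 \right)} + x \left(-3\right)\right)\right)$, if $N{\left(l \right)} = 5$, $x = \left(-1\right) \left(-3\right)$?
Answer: $-203$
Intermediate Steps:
$x = 3$
$29 \left(-3 + \left(N{\left(4 \right)} + x \left(-3\right)\right)\right) = 29 \left(-3 + \left(5 + 3 \left(-3\right)\right)\right) = 29 \left(-3 + \left(5 - 9\right)\right) = 29 \left(-3 - 4\right) = 29 \left(-7\right) = -203$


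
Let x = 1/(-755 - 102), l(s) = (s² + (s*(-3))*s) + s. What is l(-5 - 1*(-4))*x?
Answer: 3/857 ≈ 0.0035006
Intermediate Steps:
l(s) = s - 2*s² (l(s) = (s² + (-3*s)*s) + s = (s² - 3*s²) + s = -2*s² + s = s - 2*s²)
x = -1/857 (x = 1/(-857) = -1/857 ≈ -0.0011669)
l(-5 - 1*(-4))*x = ((-5 - 1*(-4))*(1 - 2*(-5 - 1*(-4))))*(-1/857) = ((-5 + 4)*(1 - 2*(-5 + 4)))*(-1/857) = -(1 - 2*(-1))*(-1/857) = -(1 + 2)*(-1/857) = -1*3*(-1/857) = -3*(-1/857) = 3/857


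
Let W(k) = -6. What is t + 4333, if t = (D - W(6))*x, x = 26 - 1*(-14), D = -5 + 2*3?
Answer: 4613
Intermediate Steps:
D = 1 (D = -5 + 6 = 1)
x = 40 (x = 26 + 14 = 40)
t = 280 (t = (1 - 1*(-6))*40 = (1 + 6)*40 = 7*40 = 280)
t + 4333 = 280 + 4333 = 4613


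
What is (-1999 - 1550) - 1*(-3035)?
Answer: -514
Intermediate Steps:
(-1999 - 1550) - 1*(-3035) = -3549 + 3035 = -514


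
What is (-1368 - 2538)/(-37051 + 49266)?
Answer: -558/1745 ≈ -0.31977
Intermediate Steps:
(-1368 - 2538)/(-37051 + 49266) = -3906/12215 = -3906*1/12215 = -558/1745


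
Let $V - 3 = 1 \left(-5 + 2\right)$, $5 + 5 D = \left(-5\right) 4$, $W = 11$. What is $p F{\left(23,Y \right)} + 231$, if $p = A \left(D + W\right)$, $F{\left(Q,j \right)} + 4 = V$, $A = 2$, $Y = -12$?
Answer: $183$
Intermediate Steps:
$D = -5$ ($D = -1 + \frac{\left(-5\right) 4}{5} = -1 + \frac{1}{5} \left(-20\right) = -1 - 4 = -5$)
$V = 0$ ($V = 3 + 1 \left(-5 + 2\right) = 3 + 1 \left(-3\right) = 3 - 3 = 0$)
$F{\left(Q,j \right)} = -4$ ($F{\left(Q,j \right)} = -4 + 0 = -4$)
$p = 12$ ($p = 2 \left(-5 + 11\right) = 2 \cdot 6 = 12$)
$p F{\left(23,Y \right)} + 231 = 12 \left(-4\right) + 231 = -48 + 231 = 183$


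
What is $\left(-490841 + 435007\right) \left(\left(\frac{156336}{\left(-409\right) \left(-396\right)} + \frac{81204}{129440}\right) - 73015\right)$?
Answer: $\frac{890260539855188791}{218381460} \approx 4.0766 \cdot 10^{9}$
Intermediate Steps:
$\left(-490841 + 435007\right) \left(\left(\frac{156336}{\left(-409\right) \left(-396\right)} + \frac{81204}{129440}\right) - 73015\right) = - 55834 \left(\left(\frac{156336}{161964} + 81204 \cdot \frac{1}{129440}\right) - 73015\right) = - 55834 \left(\left(156336 \cdot \frac{1}{161964} + \frac{20301}{32360}\right) - 73015\right) = - 55834 \left(\left(\frac{13028}{13497} + \frac{20301}{32360}\right) - 73015\right) = - 55834 \left(\frac{695588677}{436762920} - 73015\right) = \left(-55834\right) \left(- \frac{31889549015123}{436762920}\right) = \frac{890260539855188791}{218381460}$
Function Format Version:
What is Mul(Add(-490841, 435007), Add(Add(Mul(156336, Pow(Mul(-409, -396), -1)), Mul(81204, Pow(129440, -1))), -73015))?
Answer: Rational(890260539855188791, 218381460) ≈ 4.0766e+9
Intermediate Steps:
Mul(Add(-490841, 435007), Add(Add(Mul(156336, Pow(Mul(-409, -396), -1)), Mul(81204, Pow(129440, -1))), -73015)) = Mul(-55834, Add(Add(Mul(156336, Pow(161964, -1)), Mul(81204, Rational(1, 129440))), -73015)) = Mul(-55834, Add(Add(Mul(156336, Rational(1, 161964)), Rational(20301, 32360)), -73015)) = Mul(-55834, Add(Add(Rational(13028, 13497), Rational(20301, 32360)), -73015)) = Mul(-55834, Add(Rational(695588677, 436762920), -73015)) = Mul(-55834, Rational(-31889549015123, 436762920)) = Rational(890260539855188791, 218381460)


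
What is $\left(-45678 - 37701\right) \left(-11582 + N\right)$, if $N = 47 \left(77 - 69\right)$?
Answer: $934345074$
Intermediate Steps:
$N = 376$ ($N = 47 \cdot 8 = 376$)
$\left(-45678 - 37701\right) \left(-11582 + N\right) = \left(-45678 - 37701\right) \left(-11582 + 376\right) = \left(-83379\right) \left(-11206\right) = 934345074$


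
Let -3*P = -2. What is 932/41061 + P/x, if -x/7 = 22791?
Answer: 148661110/6550748757 ≈ 0.022694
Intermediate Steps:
P = ⅔ (P = -⅓*(-2) = ⅔ ≈ 0.66667)
x = -159537 (x = -7*22791 = -159537)
932/41061 + P/x = 932/41061 + (⅔)/(-159537) = 932*(1/41061) + (⅔)*(-1/159537) = 932/41061 - 2/478611 = 148661110/6550748757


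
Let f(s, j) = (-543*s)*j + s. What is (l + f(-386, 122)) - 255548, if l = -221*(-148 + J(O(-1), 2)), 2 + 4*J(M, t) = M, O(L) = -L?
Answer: 101391141/4 ≈ 2.5348e+7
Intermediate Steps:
J(M, t) = -½ + M/4
f(s, j) = s - 543*j*s (f(s, j) = -543*j*s + s = s - 543*j*s)
l = 131053/4 (l = -221*(-148 + (-½ + (-1*(-1))/4)) = -221*(-148 + (-½ + (¼)*1)) = -221*(-148 + (-½ + ¼)) = -221*(-148 - ¼) = -221*(-593/4) = 131053/4 ≈ 32763.)
(l + f(-386, 122)) - 255548 = (131053/4 - 386*(1 - 543*122)) - 255548 = (131053/4 - 386*(1 - 66246)) - 255548 = (131053/4 - 386*(-66245)) - 255548 = (131053/4 + 25570570) - 255548 = 102413333/4 - 255548 = 101391141/4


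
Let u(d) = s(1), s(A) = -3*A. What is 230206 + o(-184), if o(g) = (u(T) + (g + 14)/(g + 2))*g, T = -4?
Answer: 20983338/91 ≈ 2.3059e+5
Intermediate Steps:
u(d) = -3 (u(d) = -3*1 = -3)
o(g) = g*(-3 + (14 + g)/(2 + g)) (o(g) = (-3 + (g + 14)/(g + 2))*g = (-3 + (14 + g)/(2 + g))*g = g*(-3 + (14 + g)/(2 + g)))
230206 + o(-184) = 230206 + 2*(-184)*(4 - 1*(-184))/(2 - 184) = 230206 + 2*(-184)*(4 + 184)/(-182) = 230206 + 2*(-184)*(-1/182)*188 = 230206 + 34592/91 = 20983338/91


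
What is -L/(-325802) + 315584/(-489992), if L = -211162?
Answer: -12892849317/9977523349 ≈ -1.2922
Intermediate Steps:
-L/(-325802) + 315584/(-489992) = -1*(-211162)/(-325802) + 315584/(-489992) = 211162*(-1/325802) + 315584*(-1/489992) = -105581/162901 - 39448/61249 = -12892849317/9977523349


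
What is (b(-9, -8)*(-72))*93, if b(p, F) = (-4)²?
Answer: -107136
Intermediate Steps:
b(p, F) = 16
(b(-9, -8)*(-72))*93 = (16*(-72))*93 = -1152*93 = -107136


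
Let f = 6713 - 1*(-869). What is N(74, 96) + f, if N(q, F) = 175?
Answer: 7757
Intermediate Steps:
f = 7582 (f = 6713 + 869 = 7582)
N(74, 96) + f = 175 + 7582 = 7757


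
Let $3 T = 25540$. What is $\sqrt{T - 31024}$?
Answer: $\frac{2 i \sqrt{50649}}{3} \approx 150.04 i$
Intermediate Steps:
$T = \frac{25540}{3}$ ($T = \frac{1}{3} \cdot 25540 = \frac{25540}{3} \approx 8513.3$)
$\sqrt{T - 31024} = \sqrt{\frac{25540}{3} - 31024} = \sqrt{- \frac{67532}{3}} = \frac{2 i \sqrt{50649}}{3}$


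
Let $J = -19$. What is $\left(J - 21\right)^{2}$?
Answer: $1600$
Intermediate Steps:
$\left(J - 21\right)^{2} = \left(-19 - 21\right)^{2} = \left(-40\right)^{2} = 1600$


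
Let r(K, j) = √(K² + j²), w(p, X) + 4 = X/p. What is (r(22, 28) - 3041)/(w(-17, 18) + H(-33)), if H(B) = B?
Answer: 51697/647 - 34*√317/647 ≈ 78.967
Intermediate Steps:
w(p, X) = -4 + X/p
(r(22, 28) - 3041)/(w(-17, 18) + H(-33)) = (√(22² + 28²) - 3041)/((-4 + 18/(-17)) - 33) = (√(484 + 784) - 3041)/((-4 + 18*(-1/17)) - 33) = (√1268 - 3041)/((-4 - 18/17) - 33) = (2*√317 - 3041)/(-86/17 - 33) = (-3041 + 2*√317)/(-647/17) = (-3041 + 2*√317)*(-17/647) = 51697/647 - 34*√317/647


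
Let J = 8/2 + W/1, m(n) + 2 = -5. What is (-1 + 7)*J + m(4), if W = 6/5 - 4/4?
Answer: 91/5 ≈ 18.200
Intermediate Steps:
m(n) = -7 (m(n) = -2 - 5 = -7)
W = ⅕ (W = 6*(⅕) - 4*¼ = 6/5 - 1 = ⅕ ≈ 0.20000)
J = 21/5 (J = 8/2 + (⅕)/1 = 8*(½) + (⅕)*1 = 4 + ⅕ = 21/5 ≈ 4.2000)
(-1 + 7)*J + m(4) = (-1 + 7)*(21/5) - 7 = 6*(21/5) - 7 = 126/5 - 7 = 91/5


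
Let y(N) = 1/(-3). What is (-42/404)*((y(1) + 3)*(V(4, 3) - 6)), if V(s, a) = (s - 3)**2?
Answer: 140/101 ≈ 1.3861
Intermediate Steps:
y(N) = -1/3
V(s, a) = (-3 + s)**2
(-42/404)*((y(1) + 3)*(V(4, 3) - 6)) = (-42/404)*((-1/3 + 3)*((-3 + 4)**2 - 6)) = (-42*1/404)*(8*(1**2 - 6)/3) = -28*(1 - 6)/101 = -28*(-5)/101 = -21/202*(-40/3) = 140/101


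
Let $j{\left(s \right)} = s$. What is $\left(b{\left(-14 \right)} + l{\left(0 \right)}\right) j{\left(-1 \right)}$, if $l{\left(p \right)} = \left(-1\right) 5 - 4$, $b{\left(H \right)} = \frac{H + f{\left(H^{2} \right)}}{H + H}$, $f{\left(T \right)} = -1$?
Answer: $\frac{237}{28} \approx 8.4643$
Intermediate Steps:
$b{\left(H \right)} = \frac{-1 + H}{2 H}$ ($b{\left(H \right)} = \frac{H - 1}{H + H} = \frac{-1 + H}{2 H}$)
$l{\left(p \right)} = -9$ ($l{\left(p \right)} = -5 - 4 = -9$)
$\left(b{\left(-14 \right)} + l{\left(0 \right)}\right) j{\left(-1 \right)} = \left(\frac{-1 - 14}{2 \left(-14\right)} - 9\right) \left(-1\right) = \left(\frac{1}{2} \left(- \frac{1}{14}\right) \left(-15\right) - 9\right) \left(-1\right) = \left(\frac{15}{28} - 9\right) \left(-1\right) = \left(- \frac{237}{28}\right) \left(-1\right) = \frac{237}{28}$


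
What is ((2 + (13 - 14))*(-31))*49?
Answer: -1519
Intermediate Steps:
((2 + (13 - 14))*(-31))*49 = ((2 - 1)*(-31))*49 = (1*(-31))*49 = -31*49 = -1519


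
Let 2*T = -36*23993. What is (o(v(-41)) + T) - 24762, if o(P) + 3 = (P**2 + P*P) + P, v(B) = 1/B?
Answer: -767610198/1681 ≈ -4.5664e+5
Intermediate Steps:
v(B) = 1/B
T = -431874 (T = (-36*23993)/2 = (1/2)*(-863748) = -431874)
o(P) = -3 + P + 2*P**2 (o(P) = -3 + ((P**2 + P*P) + P) = -3 + ((P**2 + P**2) + P) = -3 + (2*P**2 + P) = -3 + (P + 2*P**2) = -3 + P + 2*P**2)
(o(v(-41)) + T) - 24762 = ((-3 + 1/(-41) + 2*(1/(-41))**2) - 431874) - 24762 = ((-3 - 1/41 + 2*(-1/41)**2) - 431874) - 24762 = ((-3 - 1/41 + 2*(1/1681)) - 431874) - 24762 = ((-3 - 1/41 + 2/1681) - 431874) - 24762 = (-5082/1681 - 431874) - 24762 = -725985276/1681 - 24762 = -767610198/1681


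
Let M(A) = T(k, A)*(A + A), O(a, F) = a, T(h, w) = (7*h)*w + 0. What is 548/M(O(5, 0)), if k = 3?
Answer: 274/525 ≈ 0.52190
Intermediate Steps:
T(h, w) = 7*h*w (T(h, w) = 7*h*w + 0 = 7*h*w)
M(A) = 42*A² (M(A) = (7*3*A)*(A + A) = (21*A)*(2*A) = 42*A²)
548/M(O(5, 0)) = 548/((42*5²)) = 548/((42*25)) = 548/1050 = 548*(1/1050) = 274/525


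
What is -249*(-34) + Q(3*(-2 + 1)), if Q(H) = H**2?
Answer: 8475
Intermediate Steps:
-249*(-34) + Q(3*(-2 + 1)) = -249*(-34) + (3*(-2 + 1))**2 = 8466 + (3*(-1))**2 = 8466 + (-3)**2 = 8466 + 9 = 8475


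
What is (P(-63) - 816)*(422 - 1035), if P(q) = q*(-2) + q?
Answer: 461589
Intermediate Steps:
P(q) = -q (P(q) = -2*q + q = -q)
(P(-63) - 816)*(422 - 1035) = (-1*(-63) - 816)*(422 - 1035) = (63 - 816)*(-613) = -753*(-613) = 461589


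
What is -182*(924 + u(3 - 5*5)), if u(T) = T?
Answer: -164164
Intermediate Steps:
-182*(924 + u(3 - 5*5)) = -182*(924 + (3 - 5*5)) = -182*(924 + (3 - 25)) = -182*(924 - 22) = -182*902 = -164164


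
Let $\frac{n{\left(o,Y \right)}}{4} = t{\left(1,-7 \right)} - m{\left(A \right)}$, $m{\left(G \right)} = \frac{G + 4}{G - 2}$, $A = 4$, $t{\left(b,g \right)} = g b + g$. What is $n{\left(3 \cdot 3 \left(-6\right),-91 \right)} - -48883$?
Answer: $48811$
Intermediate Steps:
$t{\left(b,g \right)} = g + b g$ ($t{\left(b,g \right)} = b g + g = g + b g$)
$m{\left(G \right)} = \frac{4 + G}{-2 + G}$
$n{\left(o,Y \right)} = -72$ ($n{\left(o,Y \right)} = 4 \left(- 7 \left(1 + 1\right) - \frac{4 + 4}{-2 + 4}\right) = 4 \left(\left(-7\right) 2 - \frac{1}{2} \cdot 8\right) = 4 \left(-14 - \frac{1}{2} \cdot 8\right) = 4 \left(-14 - 4\right) = 4 \left(-18\right) = -72$)
$n{\left(3 \cdot 3 \left(-6\right),-91 \right)} - -48883 = -72 - -48883 = -72 + 48883 = 48811$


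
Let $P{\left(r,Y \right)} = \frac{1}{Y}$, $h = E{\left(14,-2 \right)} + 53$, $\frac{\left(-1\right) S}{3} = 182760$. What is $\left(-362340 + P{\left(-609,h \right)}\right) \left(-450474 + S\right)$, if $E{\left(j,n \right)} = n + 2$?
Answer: $\frac{19180090792326}{53} \approx 3.6189 \cdot 10^{11}$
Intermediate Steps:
$E{\left(j,n \right)} = 2 + n$
$S = -548280$ ($S = \left(-3\right) 182760 = -548280$)
$h = 53$ ($h = \left(2 - 2\right) + 53 = 0 + 53 = 53$)
$\left(-362340 + P{\left(-609,h \right)}\right) \left(-450474 + S\right) = \left(-362340 + \frac{1}{53}\right) \left(-450474 - 548280\right) = \left(-362340 + \frac{1}{53}\right) \left(-998754\right) = \left(- \frac{19204019}{53}\right) \left(-998754\right) = \frac{19180090792326}{53}$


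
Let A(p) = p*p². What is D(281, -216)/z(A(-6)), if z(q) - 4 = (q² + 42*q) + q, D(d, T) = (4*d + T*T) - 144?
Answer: 11909/9343 ≈ 1.2746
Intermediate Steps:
D(d, T) = -144 + T² + 4*d (D(d, T) = (4*d + T²) - 144 = (T² + 4*d) - 144 = -144 + T² + 4*d)
A(p) = p³
z(q) = 4 + q² + 43*q (z(q) = 4 + ((q² + 42*q) + q) = 4 + (q² + 43*q) = 4 + q² + 43*q)
D(281, -216)/z(A(-6)) = (-144 + (-216)² + 4*281)/(4 + ((-6)³)² + 43*(-6)³) = (-144 + 46656 + 1124)/(4 + (-216)² + 43*(-216)) = 47636/(4 + 46656 - 9288) = 47636/37372 = 47636*(1/37372) = 11909/9343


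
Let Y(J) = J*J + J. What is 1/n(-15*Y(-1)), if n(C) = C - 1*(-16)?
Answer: 1/16 ≈ 0.062500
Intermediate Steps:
Y(J) = J + J² (Y(J) = J² + J = J + J²)
n(C) = 16 + C (n(C) = C + 16 = 16 + C)
1/n(-15*Y(-1)) = 1/(16 - (-15)*(1 - 1)) = 1/(16 - (-15)*0) = 1/(16 - 15*0) = 1/(16 + 0) = 1/16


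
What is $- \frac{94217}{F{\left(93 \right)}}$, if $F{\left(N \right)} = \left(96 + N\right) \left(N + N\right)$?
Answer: $- \frac{94217}{35154} \approx -2.6801$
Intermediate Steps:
$F{\left(N \right)} = 2 N \left(96 + N\right)$ ($F{\left(N \right)} = \left(96 + N\right) 2 N = 2 N \left(96 + N\right)$)
$- \frac{94217}{F{\left(93 \right)}} = - \frac{94217}{2 \cdot 93 \left(96 + 93\right)} = - \frac{94217}{2 \cdot 93 \cdot 189} = - \frac{94217}{35154}$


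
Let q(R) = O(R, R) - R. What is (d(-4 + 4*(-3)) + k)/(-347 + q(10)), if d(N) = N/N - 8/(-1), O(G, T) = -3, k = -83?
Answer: 37/180 ≈ 0.20556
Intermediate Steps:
d(N) = 9 (d(N) = 1 - 8*(-1) = 1 + 8 = 9)
q(R) = -3 - R
(d(-4 + 4*(-3)) + k)/(-347 + q(10)) = (9 - 83)/(-347 + (-3 - 1*10)) = -74/(-347 + (-3 - 10)) = -74/(-347 - 13) = -74/(-360) = -74*(-1/360) = 37/180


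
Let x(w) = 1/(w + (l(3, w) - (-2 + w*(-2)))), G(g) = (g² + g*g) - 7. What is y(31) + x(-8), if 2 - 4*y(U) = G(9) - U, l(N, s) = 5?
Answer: -1039/34 ≈ -30.559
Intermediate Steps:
G(g) = -7 + 2*g² (G(g) = (g² + g²) - 7 = 2*g² - 7 = -7 + 2*g²)
y(U) = -153/4 + U/4 (y(U) = ½ - ((-7 + 2*9²) - U)/4 = ½ - ((-7 + 2*81) - U)/4 = ½ - ((-7 + 162) - U)/4 = ½ - (155 - U)/4 = ½ + (-155/4 + U/4) = -153/4 + U/4)
x(w) = 1/(7 + 3*w) (x(w) = 1/(w + (5 - (-2 + w*(-2)))) = 1/(w + (5 - (-2 - 2*w))) = 1/(w + (5 + (2 + 2*w))) = 1/(w + (7 + 2*w)) = 1/(7 + 3*w))
y(31) + x(-8) = (-153/4 + (¼)*31) + 1/(7 + 3*(-8)) = (-153/4 + 31/4) + 1/(7 - 24) = -61/2 + 1/(-17) = -61/2 - 1/17 = -1039/34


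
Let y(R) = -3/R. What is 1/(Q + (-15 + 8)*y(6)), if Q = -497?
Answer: -2/987 ≈ -0.0020263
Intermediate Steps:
1/(Q + (-15 + 8)*y(6)) = 1/(-497 + (-15 + 8)*(-3/6)) = 1/(-497 - (-21)/6) = 1/(-497 - 7*(-½)) = 1/(-497 + 7/2) = 1/(-987/2) = -2/987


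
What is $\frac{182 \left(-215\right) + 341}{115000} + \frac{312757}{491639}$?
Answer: $\frac{16896869829}{56538485000} \approx 0.29886$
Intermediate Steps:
$\frac{182 \left(-215\right) + 341}{115000} + \frac{312757}{491639} = \left(-39130 + 341\right) \frac{1}{115000} + 312757 \cdot \frac{1}{491639} = \left(-38789\right) \frac{1}{115000} + \frac{312757}{491639} = - \frac{38789}{115000} + \frac{312757}{491639} = \frac{16896869829}{56538485000}$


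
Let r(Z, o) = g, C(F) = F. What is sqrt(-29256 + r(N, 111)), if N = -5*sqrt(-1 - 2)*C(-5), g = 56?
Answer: 20*I*sqrt(73) ≈ 170.88*I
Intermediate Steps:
N = 25*I*sqrt(3) (N = -5*sqrt(-1 - 2)*(-5) = -5*sqrt(-3)*(-5) = -5*(I*sqrt(3))*(-5) = -5*I*sqrt(3)*(-5) = -(-25)*I*sqrt(3) = 25*I*sqrt(3) ≈ 43.301*I)
r(Z, o) = 56
sqrt(-29256 + r(N, 111)) = sqrt(-29256 + 56) = sqrt(-29200) = 20*I*sqrt(73)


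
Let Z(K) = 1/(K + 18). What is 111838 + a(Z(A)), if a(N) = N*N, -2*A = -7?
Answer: 206788466/1849 ≈ 1.1184e+5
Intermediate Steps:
A = 7/2 (A = -1/2*(-7) = 7/2 ≈ 3.5000)
Z(K) = 1/(18 + K)
a(N) = N**2
111838 + a(Z(A)) = 111838 + (1/(18 + 7/2))**2 = 111838 + (1/(43/2))**2 = 111838 + (2/43)**2 = 111838 + 4/1849 = 206788466/1849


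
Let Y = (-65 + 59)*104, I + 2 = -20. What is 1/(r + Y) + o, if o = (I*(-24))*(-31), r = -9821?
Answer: -170963761/10445 ≈ -16368.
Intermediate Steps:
I = -22 (I = -2 - 20 = -22)
Y = -624 (Y = -6*104 = -624)
o = -16368 (o = -22*(-24)*(-31) = 528*(-31) = -16368)
1/(r + Y) + o = 1/(-9821 - 624) - 16368 = 1/(-10445) - 16368 = -1/10445 - 16368 = -170963761/10445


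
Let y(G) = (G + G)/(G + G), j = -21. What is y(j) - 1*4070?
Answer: -4069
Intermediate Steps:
y(G) = 1 (y(G) = (2*G)/((2*G)) = (2*G)*(1/(2*G)) = 1)
y(j) - 1*4070 = 1 - 1*4070 = 1 - 4070 = -4069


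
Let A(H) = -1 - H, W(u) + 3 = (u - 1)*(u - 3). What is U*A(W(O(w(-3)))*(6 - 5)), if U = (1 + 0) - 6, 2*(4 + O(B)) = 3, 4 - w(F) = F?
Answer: 345/4 ≈ 86.250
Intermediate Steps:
w(F) = 4 - F
O(B) = -5/2 (O(B) = -4 + (½)*3 = -4 + 3/2 = -5/2)
W(u) = -3 + (-1 + u)*(-3 + u) (W(u) = -3 + (u - 1)*(u - 3) = -3 + (-1 + u)*(-3 + u))
U = -5 (U = 1 - 6 = -5)
U*A(W(O(w(-3)))*(6 - 5)) = -5*(-1 - (-5*(-4 - 5/2)/2)*(6 - 5)) = -5*(-1 - (-5/2*(-13/2))) = -5*(-1 - 65/4) = -5*(-69/4) = 345/4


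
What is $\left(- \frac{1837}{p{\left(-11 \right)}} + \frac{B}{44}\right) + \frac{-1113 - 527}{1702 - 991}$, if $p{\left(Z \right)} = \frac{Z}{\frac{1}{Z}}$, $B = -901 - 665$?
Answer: $- \frac{830267}{15642} \approx -53.079$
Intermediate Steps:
$B = -1566$
$p{\left(Z \right)} = Z^{2}$ ($p{\left(Z \right)} = Z Z = Z^{2}$)
$\left(- \frac{1837}{p{\left(-11 \right)}} + \frac{B}{44}\right) + \frac{-1113 - 527}{1702 - 991} = \left(- \frac{1837}{\left(-11\right)^{2}} - \frac{1566}{44}\right) + \frac{-1113 - 527}{1702 - 991} = \left(- \frac{1837}{121} - \frac{783}{22}\right) - \frac{1640}{711} = \left(\left(-1837\right) \frac{1}{121} - \frac{783}{22}\right) - \frac{1640}{711} = \left(- \frac{167}{11} - \frac{783}{22}\right) - \frac{1640}{711} = - \frac{1117}{22} - \frac{1640}{711} = - \frac{830267}{15642}$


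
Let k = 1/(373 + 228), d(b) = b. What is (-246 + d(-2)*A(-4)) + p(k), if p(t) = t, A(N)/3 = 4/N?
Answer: -144239/601 ≈ -240.00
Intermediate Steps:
A(N) = 12/N (A(N) = 3*(4/N) = 12/N)
k = 1/601 ≈ 0.0016639
(-246 + d(-2)*A(-4)) + p(k) = (-246 - 24/(-4)) + 1/601 = (-246 - 24*(-1)/4) + 1/601 = (-246 - 2*(-3)) + 1/601 = (-246 + 6) + 1/601 = -240 + 1/601 = -144239/601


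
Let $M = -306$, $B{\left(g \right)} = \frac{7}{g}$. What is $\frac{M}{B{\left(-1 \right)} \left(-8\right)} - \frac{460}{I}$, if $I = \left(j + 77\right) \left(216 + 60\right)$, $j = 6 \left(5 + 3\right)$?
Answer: $- \frac{11503}{2100} \approx -5.4776$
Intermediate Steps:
$j = 48$ ($j = 6 \cdot 8 = 48$)
$I = 34500$ ($I = \left(48 + 77\right) \left(216 + 60\right) = 125 \cdot 276 = 34500$)
$\frac{M}{B{\left(-1 \right)} \left(-8\right)} - \frac{460}{I} = - \frac{306}{\frac{7}{-1} \left(-8\right)} - \frac{460}{34500} = - \frac{306}{7 \left(-1\right) \left(-8\right)} - \frac{1}{75} = - \frac{306}{\left(-7\right) \left(-8\right)} - \frac{1}{75} = - \frac{306}{56} - \frac{1}{75} = \left(-306\right) \frac{1}{56} - \frac{1}{75} = - \frac{153}{28} - \frac{1}{75} = - \frac{11503}{2100}$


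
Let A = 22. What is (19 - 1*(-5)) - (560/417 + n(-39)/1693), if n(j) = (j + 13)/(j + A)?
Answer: 271912046/12001677 ≈ 22.656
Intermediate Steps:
n(j) = (13 + j)/(22 + j) (n(j) = (j + 13)/(j + 22) = (13 + j)/(22 + j))
(19 - 1*(-5)) - (560/417 + n(-39)/1693) = (19 - 1*(-5)) - (560/417 + ((13 - 39)/(22 - 39))/1693) = (19 + 5) - (560*(1/417) + (-26/(-17))*(1/1693)) = 24 - (560/417 - 1/17*(-26)*(1/1693)) = 24 - (560/417 + (26/17)*(1/1693)) = 24 - (560/417 + 26/28781) = 24 - 1*16128202/12001677 = 24 - 16128202/12001677 = 271912046/12001677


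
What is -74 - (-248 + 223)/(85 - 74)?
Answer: -789/11 ≈ -71.727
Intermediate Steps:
-74 - (-248 + 223)/(85 - 74) = -74 - (-25)/11 = -74 - 1*(-25/11) = -74 + 25/11 = -789/11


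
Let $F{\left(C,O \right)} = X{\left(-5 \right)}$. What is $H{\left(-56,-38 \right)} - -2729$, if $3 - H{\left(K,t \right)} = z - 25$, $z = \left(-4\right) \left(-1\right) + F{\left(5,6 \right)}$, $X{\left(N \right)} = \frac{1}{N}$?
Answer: $\frac{13766}{5} \approx 2753.2$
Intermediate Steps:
$F{\left(C,O \right)} = - \frac{1}{5}$ ($F{\left(C,O \right)} = \frac{1}{-5} = - \frac{1}{5}$)
$z = \frac{19}{5}$ ($z = \left(-4\right) \left(-1\right) - \frac{1}{5} = 4 - \frac{1}{5} = \frac{19}{5} \approx 3.8$)
$H{\left(K,t \right)} = \frac{121}{5}$ ($H{\left(K,t \right)} = 3 - \left(\frac{19}{5} - 25\right) = 3 - - \frac{106}{5} = 3 + \frac{106}{5} = \frac{121}{5}$)
$H{\left(-56,-38 \right)} - -2729 = \frac{121}{5} - -2729 = \frac{121}{5} + 2729 = \frac{13766}{5}$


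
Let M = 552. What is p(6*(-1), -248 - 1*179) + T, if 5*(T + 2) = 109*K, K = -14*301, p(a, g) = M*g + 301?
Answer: -1636351/5 ≈ -3.2727e+5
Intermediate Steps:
p(a, g) = 301 + 552*g (p(a, g) = 552*g + 301 = 301 + 552*g)
K = -4214
T = -459336/5 (T = -2 + (109*(-4214))/5 = -2 + (⅕)*(-459326) = -2 - 459326/5 = -459336/5 ≈ -91867.)
p(6*(-1), -248 - 1*179) + T = (301 + 552*(-248 - 1*179)) - 459336/5 = (301 + 552*(-248 - 179)) - 459336/5 = (301 + 552*(-427)) - 459336/5 = (301 - 235704) - 459336/5 = -235403 - 459336/5 = -1636351/5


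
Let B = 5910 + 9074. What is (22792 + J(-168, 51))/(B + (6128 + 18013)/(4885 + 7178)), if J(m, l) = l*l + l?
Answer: 102310324/60258711 ≈ 1.6979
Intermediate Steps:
B = 14984
J(m, l) = l + l**2 (J(m, l) = l**2 + l = l + l**2)
(22792 + J(-168, 51))/(B + (6128 + 18013)/(4885 + 7178)) = (22792 + 51*(1 + 51))/(14984 + (6128 + 18013)/(4885 + 7178)) = (22792 + 51*52)/(14984 + 24141/12063) = (22792 + 2652)/(14984 + 24141*(1/12063)) = 25444/(14984 + 8047/4021) = 25444/(60258711/4021) = 25444*(4021/60258711) = 102310324/60258711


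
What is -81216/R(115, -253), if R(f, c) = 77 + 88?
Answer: -27072/55 ≈ -492.22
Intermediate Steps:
R(f, c) = 165
-81216/R(115, -253) = -81216/165 = -81216*1/165 = -27072/55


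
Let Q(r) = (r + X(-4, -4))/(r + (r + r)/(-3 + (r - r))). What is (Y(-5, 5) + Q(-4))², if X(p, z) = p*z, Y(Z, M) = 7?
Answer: 4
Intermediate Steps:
Q(r) = 3*(16 + r)/r (Q(r) = (r - 4*(-4))/(r + (r + r)/(-3 + (r - r))) = (r + 16)/(r + (2*r)/(-3 + 0)) = (16 + r)/(r + (2*r)/(-3)) = (16 + r)/(r + (2*r)*(-⅓)) = (16 + r)/(r - 2*r/3) = (16 + r)/((r/3)) = (16 + r)*(3/r) = 3*(16 + r)/r)
(Y(-5, 5) + Q(-4))² = (7 + (3 + 48/(-4)))² = (7 + (3 + 48*(-¼)))² = (7 + (3 - 12))² = (7 - 9)² = (-2)² = 4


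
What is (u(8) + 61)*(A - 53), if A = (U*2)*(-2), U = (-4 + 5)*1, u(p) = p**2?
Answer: -7125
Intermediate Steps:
U = 1 (U = 1*1 = 1)
A = -4 (A = (1*2)*(-2) = 2*(-2) = -4)
(u(8) + 61)*(A - 53) = (8**2 + 61)*(-4 - 53) = (64 + 61)*(-57) = 125*(-57) = -7125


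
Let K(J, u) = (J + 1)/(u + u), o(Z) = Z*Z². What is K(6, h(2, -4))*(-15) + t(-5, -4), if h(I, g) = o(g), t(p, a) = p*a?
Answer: 2665/128 ≈ 20.820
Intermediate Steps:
o(Z) = Z³
t(p, a) = a*p
h(I, g) = g³
K(J, u) = (1 + J)/(2*u) (K(J, u) = (1 + J)/((2*u)) = (1 + J)*(1/(2*u)) = (1 + J)/(2*u))
K(6, h(2, -4))*(-15) + t(-5, -4) = ((1 + 6)/(2*((-4)³)))*(-15) - 4*(-5) = ((½)*7/(-64))*(-15) + 20 = ((½)*(-1/64)*7)*(-15) + 20 = -7/128*(-15) + 20 = 105/128 + 20 = 2665/128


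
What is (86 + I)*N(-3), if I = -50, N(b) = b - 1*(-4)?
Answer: 36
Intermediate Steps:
N(b) = 4 + b (N(b) = b + 4 = 4 + b)
(86 + I)*N(-3) = (86 - 50)*(4 - 3) = 36*1 = 36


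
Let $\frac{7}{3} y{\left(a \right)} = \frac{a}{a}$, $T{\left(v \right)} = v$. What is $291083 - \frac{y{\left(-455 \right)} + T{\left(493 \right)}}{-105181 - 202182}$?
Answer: $\frac{626277012357}{2151541} \approx 2.9108 \cdot 10^{5}$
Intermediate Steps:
$y{\left(a \right)} = \frac{3}{7}$ ($y{\left(a \right)} = \frac{3 \frac{a}{a}}{7} = \frac{3}{7} \cdot 1 = \frac{3}{7}$)
$291083 - \frac{y{\left(-455 \right)} + T{\left(493 \right)}}{-105181 - 202182} = 291083 - \frac{\frac{3}{7} + 493}{-105181 - 202182} = 291083 - \frac{3454}{7 \left(-307363\right)} = 291083 - \frac{3454}{7} \left(- \frac{1}{307363}\right) = 291083 - - \frac{3454}{2151541} = 291083 + \frac{3454}{2151541} = \frac{626277012357}{2151541}$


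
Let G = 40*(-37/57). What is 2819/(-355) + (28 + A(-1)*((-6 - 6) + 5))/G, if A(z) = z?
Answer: -976069/105080 ≈ -9.2888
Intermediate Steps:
G = -1480/57 (G = 40*(-37*1/57) = 40*(-37/57) = -1480/57 ≈ -25.965)
2819/(-355) + (28 + A(-1)*((-6 - 6) + 5))/G = 2819/(-355) + (28 - ((-6 - 6) + 5))/(-1480/57) = 2819*(-1/355) + (28 - (-12 + 5))*(-57/1480) = -2819/355 + (28 - 1*(-7))*(-57/1480) = -2819/355 + (28 + 7)*(-57/1480) = -2819/355 + 35*(-57/1480) = -2819/355 - 399/296 = -976069/105080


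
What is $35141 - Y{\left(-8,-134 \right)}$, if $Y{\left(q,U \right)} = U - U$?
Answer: $35141$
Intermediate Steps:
$Y{\left(q,U \right)} = 0$
$35141 - Y{\left(-8,-134 \right)} = 35141 - 0 = 35141 + 0 = 35141$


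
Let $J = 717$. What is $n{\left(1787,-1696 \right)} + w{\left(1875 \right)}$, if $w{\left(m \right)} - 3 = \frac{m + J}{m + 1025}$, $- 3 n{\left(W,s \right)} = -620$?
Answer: $\frac{457969}{2175} \approx 210.56$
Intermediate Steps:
$n{\left(W,s \right)} = \frac{620}{3}$ ($n{\left(W,s \right)} = \left(- \frac{1}{3}\right) \left(-620\right) = \frac{620}{3}$)
$w{\left(m \right)} = 3 + \frac{717 + m}{1025 + m}$ ($w{\left(m \right)} = 3 + \frac{m + 717}{m + 1025} = 3 + \frac{717 + m}{1025 + m}$)
$n{\left(1787,-1696 \right)} + w{\left(1875 \right)} = \frac{620}{3} + \frac{4 \left(948 + 1875\right)}{1025 + 1875} = \frac{620}{3} + 4 \cdot \frac{1}{2900} \cdot 2823 = \frac{620}{3} + \frac{2823}{725} = \frac{457969}{2175}$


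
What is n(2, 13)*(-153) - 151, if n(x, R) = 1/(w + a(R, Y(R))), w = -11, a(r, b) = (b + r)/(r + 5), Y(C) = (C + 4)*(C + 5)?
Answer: -21025/121 ≈ -173.76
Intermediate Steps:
Y(C) = (4 + C)*(5 + C)
a(r, b) = (b + r)/(5 + r)
n(x, R) = 1/(-11 + (20 + R**2 + 10*R)/(5 + R)) (n(x, R) = 1/(-11 + ((20 + R**2 + 9*R) + R)/(5 + R)) = 1/(-11 + (20 + R**2 + 10*R)/(5 + R)))
n(2, 13)*(-153) - 151 = ((5 + 13)/(-35 + 13**2 - 1*13))*(-153) - 151 = (18/(-35 + 169 - 13))*(-153) - 151 = (18/121)*(-153) - 151 = -2754/121 - 151 = -21025/121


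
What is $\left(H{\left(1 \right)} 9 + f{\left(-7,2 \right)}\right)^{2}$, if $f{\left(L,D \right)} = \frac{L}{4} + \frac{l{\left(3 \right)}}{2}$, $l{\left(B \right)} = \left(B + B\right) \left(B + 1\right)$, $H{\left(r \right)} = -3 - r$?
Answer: $\frac{10609}{16} \approx 663.06$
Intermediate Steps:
$l{\left(B \right)} = 2 B \left(1 + B\right)$
$f{\left(L,D \right)} = 12 + \frac{L}{4}$ ($f{\left(L,D \right)} = \frac{L}{4} + \frac{2 \cdot 3 \left(1 + 3\right)}{2} = L \frac{1}{4} + 2 \cdot 3 \cdot 4 \cdot \frac{1}{2} = \frac{L}{4} + 24 \cdot \frac{1}{2} = \frac{L}{4} + 12 = 12 + \frac{L}{4}$)
$\left(H{\left(1 \right)} 9 + f{\left(-7,2 \right)}\right)^{2} = \left(\left(-3 - 1\right) 9 + \left(12 + \frac{1}{4} \left(-7\right)\right)\right)^{2} = \left(\left(-3 - 1\right) 9 + \left(12 - \frac{7}{4}\right)\right)^{2} = \left(\left(-4\right) 9 + \frac{41}{4}\right)^{2} = \left(-36 + \frac{41}{4}\right)^{2} = \left(- \frac{103}{4}\right)^{2} = \frac{10609}{16}$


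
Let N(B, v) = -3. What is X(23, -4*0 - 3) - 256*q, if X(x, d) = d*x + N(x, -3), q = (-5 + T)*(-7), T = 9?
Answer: 7096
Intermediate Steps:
q = -28 (q = (-5 + 9)*(-7) = 4*(-7) = -28)
X(x, d) = -3 + d*x (X(x, d) = d*x - 3 = -3 + d*x)
X(23, -4*0 - 3) - 256*q = (-3 + (-4*0 - 3)*23) - 256*(-28) = (-3 + (0 - 3)*23) + 7168 = (-3 - 3*23) + 7168 = (-3 - 69) + 7168 = -72 + 7168 = 7096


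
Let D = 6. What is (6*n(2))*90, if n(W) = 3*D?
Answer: 9720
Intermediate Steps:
n(W) = 18 (n(W) = 3*6 = 18)
(6*n(2))*90 = (6*18)*90 = 108*90 = 9720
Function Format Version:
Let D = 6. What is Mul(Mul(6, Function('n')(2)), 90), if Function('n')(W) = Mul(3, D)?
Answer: 9720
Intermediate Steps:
Function('n')(W) = 18 (Function('n')(W) = Mul(3, 6) = 18)
Mul(Mul(6, Function('n')(2)), 90) = Mul(Mul(6, 18), 90) = Mul(108, 90) = 9720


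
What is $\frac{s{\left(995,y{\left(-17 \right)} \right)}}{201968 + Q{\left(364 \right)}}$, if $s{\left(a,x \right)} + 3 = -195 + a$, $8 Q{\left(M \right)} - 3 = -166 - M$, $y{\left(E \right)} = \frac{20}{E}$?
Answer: $\frac{6376}{1615217} \approx 0.0039475$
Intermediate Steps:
$Q{\left(M \right)} = - \frac{163}{8} - \frac{M}{8}$ ($Q{\left(M \right)} = \frac{3}{8} + \frac{-166 - M}{8} = \frac{3}{8} - \left(\frac{83}{4} + \frac{M}{8}\right) = - \frac{163}{8} - \frac{M}{8}$)
$s{\left(a,x \right)} = -198 + a$ ($s{\left(a,x \right)} = -3 + \left(-195 + a\right) = -198 + a$)
$\frac{s{\left(995,y{\left(-17 \right)} \right)}}{201968 + Q{\left(364 \right)}} = \frac{-198 + 995}{201968 - \frac{527}{8}} = \frac{797}{201968 - \frac{527}{8}} = \frac{797}{\frac{1615217}{8}} = 797 \cdot \frac{8}{1615217} = \frac{6376}{1615217}$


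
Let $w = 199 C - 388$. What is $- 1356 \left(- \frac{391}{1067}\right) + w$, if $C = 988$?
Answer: $\frac{209901204}{1067} \approx 1.9672 \cdot 10^{5}$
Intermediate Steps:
$w = 196224$ ($w = 199 \cdot 988 - 388 = 196612 - 388 = 196224$)
$- 1356 \left(- \frac{391}{1067}\right) + w = - 1356 \left(- \frac{391}{1067}\right) + 196224 = - 1356 \left(\left(-391\right) \frac{1}{1067}\right) + 196224 = \left(-1356\right) \left(- \frac{391}{1067}\right) + 196224 = \frac{530196}{1067} + 196224 = \frac{209901204}{1067}$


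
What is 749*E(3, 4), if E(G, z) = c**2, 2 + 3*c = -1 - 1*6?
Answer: 6741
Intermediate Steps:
c = -3 (c = -2/3 + (-1 - 1*6)/3 = -2/3 + (-1 - 6)/3 = -2/3 + (1/3)*(-7) = -2/3 - 7/3 = -3)
E(G, z) = 9 (E(G, z) = (-3)**2 = 9)
749*E(3, 4) = 749*9 = 6741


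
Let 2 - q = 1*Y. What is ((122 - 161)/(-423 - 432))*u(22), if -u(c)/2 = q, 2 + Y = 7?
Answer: 26/95 ≈ 0.27368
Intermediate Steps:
Y = 5 (Y = -2 + 7 = 5)
q = -3 (q = 2 - 5 = -3)
u(c) = 6 (u(c) = -2*(-3) = 6)
((122 - 161)/(-423 - 432))*u(22) = ((122 - 161)/(-423 - 432))*6 = -39/(-855)*6 = -39*(-1/855)*6 = (13/285)*6 = 26/95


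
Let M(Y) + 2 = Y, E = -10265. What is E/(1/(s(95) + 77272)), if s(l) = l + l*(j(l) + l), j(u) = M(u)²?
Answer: -9321102455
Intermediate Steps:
M(Y) = -2 + Y
j(u) = (-2 + u)²
s(l) = l + l*(l + (-2 + l)²) (s(l) = l + l*((-2 + l)² + l) = l + l*(l + (-2 + l)²))
E/(1/(s(95) + 77272)) = -(793197080 + 975175*(1 + 95 + (-2 + 95)²)) = -(793197080 + 975175*(1 + 95 + 93²)) = -(793197080 + 975175*(1 + 95 + 8649)) = -10265/(1/(95*8745 + 77272)) = -10265/(1/(830775 + 77272)) = -10265/(1/908047) = -10265/1/908047 = -10265*908047 = -9321102455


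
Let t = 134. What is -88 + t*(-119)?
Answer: -16034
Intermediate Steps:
-88 + t*(-119) = -88 + 134*(-119) = -88 - 15946 = -16034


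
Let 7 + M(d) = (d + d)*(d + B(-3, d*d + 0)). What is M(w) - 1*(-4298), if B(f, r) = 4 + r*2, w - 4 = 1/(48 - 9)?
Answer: 273850399/59319 ≈ 4616.6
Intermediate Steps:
w = 157/39 (w = 4 + 1/(48 - 9) = 4 + 1/39 = 157/39 ≈ 4.0256)
B(f, r) = 4 + 2*r
M(d) = -7 + 2*d*(4 + d + 2*d²) (M(d) = -7 + (d + d)*(d + (4 + 2*(d*d + 0))) = -7 + (2*d)*(d + (4 + 2*(d² + 0))) = -7 + (2*d)*(d + (4 + 2*d²)) = -7 + (2*d)*(4 + d + 2*d²) = -7 + 2*d*(4 + d + 2*d²))
M(w) - 1*(-4298) = (-7 + 2*(157/39)² + 4*(157/39)*(2 + (157/39)²)) - 1*(-4298) = (-7 + 2*(24649/1521) + 4*(157/39)*(2 + 24649/1521)) + 4298 = (-7 + 49298/1521 + 4*(157/39)*(27691/1521)) + 4298 = (-7 + 49298/1521 + 17389948/59319) + 4298 = 18897337/59319 + 4298 = 273850399/59319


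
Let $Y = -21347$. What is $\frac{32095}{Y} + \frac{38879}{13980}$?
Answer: $\frac{381261913}{298431060} \approx 1.2776$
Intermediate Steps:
$\frac{32095}{Y} + \frac{38879}{13980} = \frac{32095}{-21347} + \frac{38879}{13980} = 32095 \left(- \frac{1}{21347}\right) + 38879 \cdot \frac{1}{13980} = - \frac{32095}{21347} + \frac{38879}{13980} = \frac{381261913}{298431060}$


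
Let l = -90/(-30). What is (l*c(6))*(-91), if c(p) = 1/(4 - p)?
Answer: 273/2 ≈ 136.50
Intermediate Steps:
l = 3 (l = -90*(-1/30) = 3)
(l*c(6))*(-91) = (3*(-1/(-4 + 6)))*(-91) = (3*(-1/2))*(-91) = (3*(-1*½))*(-91) = (3*(-½))*(-91) = -3/2*(-91) = 273/2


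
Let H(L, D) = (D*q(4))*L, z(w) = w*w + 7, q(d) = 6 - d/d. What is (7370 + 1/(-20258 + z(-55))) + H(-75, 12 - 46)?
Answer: 346587119/17226 ≈ 20120.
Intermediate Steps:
q(d) = 5 (q(d) = 6 - 1*1 = 6 - 1 = 5)
z(w) = 7 + w² (z(w) = w² + 7 = 7 + w²)
H(L, D) = 5*D*L (H(L, D) = (D*5)*L = (5*D)*L = 5*D*L)
(7370 + 1/(-20258 + z(-55))) + H(-75, 12 - 46) = (7370 + 1/(-20258 + (7 + (-55)²))) + 5*(12 - 46)*(-75) = (7370 + 1/(-20258 + (7 + 3025))) + 5*(-34)*(-75) = (7370 + 1/(-20258 + 3032)) + 12750 = (7370 + 1/(-17226)) + 12750 = (7370 - 1/17226) + 12750 = 126955619/17226 + 12750 = 346587119/17226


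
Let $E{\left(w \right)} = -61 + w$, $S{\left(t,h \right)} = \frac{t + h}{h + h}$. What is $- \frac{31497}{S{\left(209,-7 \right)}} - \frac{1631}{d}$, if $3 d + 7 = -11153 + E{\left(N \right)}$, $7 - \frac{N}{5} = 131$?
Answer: $\frac{870395344}{398647} \approx 2183.4$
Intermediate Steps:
$N = -620$ ($N = 35 - 655 = -620$)
$S{\left(t,h \right)} = \frac{h + t}{2 h}$
$d = -3947$ ($d = - \frac{7}{3} + \frac{-11153 - 681}{3} = - \frac{7}{3} + \frac{1}{3} \left(-11834\right) = - \frac{7}{3} - \frac{11834}{3} = -3947$)
$- \frac{31497}{S{\left(209,-7 \right)}} - \frac{1631}{d} = - \frac{31497}{\frac{1}{2} \frac{1}{-7} \left(-7 + 209\right)} - \frac{1631}{-3947} = - \frac{31497}{\frac{1}{2} \left(- \frac{1}{7}\right) 202} - - \frac{1631}{3947} = - \frac{31497}{- \frac{101}{7}} + \frac{1631}{3947} = \left(-31497\right) \left(- \frac{7}{101}\right) + \frac{1631}{3947} = \frac{220479}{101} + \frac{1631}{3947} = \frac{870395344}{398647}$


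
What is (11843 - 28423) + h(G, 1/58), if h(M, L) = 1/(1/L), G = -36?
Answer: -961639/58 ≈ -16580.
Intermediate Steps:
h(M, L) = L
(11843 - 28423) + h(G, 1/58) = (11843 - 28423) + 1/58 = -16580 + 1/58 = -961639/58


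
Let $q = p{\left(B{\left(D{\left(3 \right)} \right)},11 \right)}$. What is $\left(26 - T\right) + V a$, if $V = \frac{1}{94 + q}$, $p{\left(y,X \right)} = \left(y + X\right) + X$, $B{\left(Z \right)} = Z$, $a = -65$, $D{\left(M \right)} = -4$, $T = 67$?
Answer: $- \frac{4657}{112} \approx -41.58$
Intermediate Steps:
$p{\left(y,X \right)} = y + 2 X$ ($p{\left(y,X \right)} = \left(X + y\right) + X = y + 2 X$)
$q = 18$ ($q = -4 + 2 \cdot 11 = -4 + 22 = 18$)
$V = \frac{1}{112}$ ($V = \frac{1}{94 + 18} = \frac{1}{112} \approx 0.0089286$)
$\left(26 - T\right) + V a = \left(26 - 67\right) + \frac{1}{112} \left(-65\right) = \left(26 - 67\right) - \frac{65}{112} = -41 - \frac{65}{112} = - \frac{4657}{112}$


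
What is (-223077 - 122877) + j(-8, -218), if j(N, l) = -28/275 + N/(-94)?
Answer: -4471455666/12925 ≈ -3.4595e+5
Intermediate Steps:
j(N, l) = -28/275 - N/94 (j(N, l) = -28*1/275 + N*(-1/94) = -28/275 - N/94)
(-223077 - 122877) + j(-8, -218) = (-223077 - 122877) + (-28/275 - 1/94*(-8)) = -345954 + (-28/275 + 4/47) = -345954 - 216/12925 = -4471455666/12925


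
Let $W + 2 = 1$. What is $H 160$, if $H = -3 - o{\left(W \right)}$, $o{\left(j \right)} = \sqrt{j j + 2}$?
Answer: $-480 - 160 \sqrt{3} \approx -757.13$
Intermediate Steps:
$W = -1$ ($W = -2 + 1 = -1$)
$o{\left(j \right)} = \sqrt{2 + j^{2}}$ ($o{\left(j \right)} = \sqrt{j^{2} + 2} = \sqrt{2 + j^{2}}$)
$H = -3 - \sqrt{3}$ ($H = -3 - \sqrt{2 + \left(-1\right)^{2}} = -3 - \sqrt{2 + 1} = -3 - \sqrt{3} \approx -4.732$)
$H 160 = \left(-3 - \sqrt{3}\right) 160 = -480 - 160 \sqrt{3}$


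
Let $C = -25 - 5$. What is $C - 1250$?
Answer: $-1280$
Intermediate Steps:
$C = -30$
$C - 1250 = -30 - 1250 = -1280$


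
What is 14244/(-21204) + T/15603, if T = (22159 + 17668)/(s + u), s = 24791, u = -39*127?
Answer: -40816053601/60771510982 ≈ -0.67163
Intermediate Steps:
u = -4953
T = 39827/19838 (T = (22159 + 17668)/(24791 - 4953) = 39827/19838 ≈ 2.0076)
14244/(-21204) + T/15603 = 14244/(-21204) + (39827/19838)/15603 = 14244*(-1/21204) + (39827/19838)*(1/15603) = -1187/1767 + 39827/309532314 = -40816053601/60771510982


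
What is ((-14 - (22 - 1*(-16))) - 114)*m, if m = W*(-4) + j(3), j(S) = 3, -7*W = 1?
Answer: -4150/7 ≈ -592.86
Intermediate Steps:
W = -1/7 (W = -1/7*1 = -1/7 ≈ -0.14286)
m = 25/7 (m = -1/7*(-4) + 3 = 4/7 + 3 = 25/7 ≈ 3.5714)
((-14 - (22 - 1*(-16))) - 114)*m = ((-14 - (22 - 1*(-16))) - 114)*(25/7) = ((-14 - (22 + 16)) - 114)*(25/7) = ((-14 - 1*38) - 114)*(25/7) = ((-14 - 38) - 114)*(25/7) = (-52 - 114)*(25/7) = -166*25/7 = -4150/7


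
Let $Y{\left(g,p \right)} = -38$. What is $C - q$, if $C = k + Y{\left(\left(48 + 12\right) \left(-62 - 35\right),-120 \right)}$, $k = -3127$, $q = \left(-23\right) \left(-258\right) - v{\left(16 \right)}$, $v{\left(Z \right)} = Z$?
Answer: $-9083$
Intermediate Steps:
$q = 5918$ ($q = \left(-23\right) \left(-258\right) - 16 = 5934 - 16 = 5918$)
$C = -3165$ ($C = -3127 - 38 = -3165$)
$C - q = -3165 - 5918 = -9083$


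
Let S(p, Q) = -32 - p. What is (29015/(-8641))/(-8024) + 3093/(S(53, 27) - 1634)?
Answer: -71468155309/39729175032 ≈ -1.7989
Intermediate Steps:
(29015/(-8641))/(-8024) + 3093/(S(53, 27) - 1634) = (29015/(-8641))/(-8024) + 3093/((-32 - 1*53) - 1634) = (29015*(-1/8641))*(-1/8024) + 3093/((-32 - 53) - 1634) = -29015/8641*(-1/8024) + 3093/(-85 - 1634) = 29015/69335384 + 3093/(-1719) = 29015/69335384 + 3093*(-1/1719) = 29015/69335384 - 1031/573 = -71468155309/39729175032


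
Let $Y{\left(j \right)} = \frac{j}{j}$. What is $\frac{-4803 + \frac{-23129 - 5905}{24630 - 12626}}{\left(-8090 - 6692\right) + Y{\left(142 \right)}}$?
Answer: $\frac{9614041}{29571854} \approx 0.32511$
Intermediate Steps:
$Y{\left(j \right)} = 1$
$\frac{-4803 + \frac{-23129 - 5905}{24630 - 12626}}{\left(-8090 - 6692\right) + Y{\left(142 \right)}} = \frac{-4803 + \frac{-23129 - 5905}{24630 - 12626}}{\left(-8090 - 6692\right) + 1} = \frac{-4803 - \frac{29034}{24630 - 12626}}{-14782 + 1} = \frac{-4803 - \frac{29034}{24630 - 12626}}{-14781} = \left(-4803 - \frac{29034}{12004}\right) \left(- \frac{1}{14781}\right) = \left(-4803 - \frac{14517}{6002}\right) \left(- \frac{1}{14781}\right) = \left(- \frac{28842123}{6002}\right) \left(- \frac{1}{14781}\right) = \frac{9614041}{29571854}$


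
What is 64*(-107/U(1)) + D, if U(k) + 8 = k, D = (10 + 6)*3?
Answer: 7184/7 ≈ 1026.3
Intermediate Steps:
D = 48 (D = 16*3 = 48)
U(k) = -8 + k
64*(-107/U(1)) + D = 64*(-107/(-8 + 1)) + 48 = 64*(-107/(-7)) + 48 = 64*(-107*(-⅐)) + 48 = 64*(107/7) + 48 = 6848/7 + 48 = 7184/7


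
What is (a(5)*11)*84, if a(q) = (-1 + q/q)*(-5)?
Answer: 0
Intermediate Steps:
a(q) = 0 (a(q) = (-1 + 1)*(-5) = 0*(-5) = 0)
(a(5)*11)*84 = (0*11)*84 = 0*84 = 0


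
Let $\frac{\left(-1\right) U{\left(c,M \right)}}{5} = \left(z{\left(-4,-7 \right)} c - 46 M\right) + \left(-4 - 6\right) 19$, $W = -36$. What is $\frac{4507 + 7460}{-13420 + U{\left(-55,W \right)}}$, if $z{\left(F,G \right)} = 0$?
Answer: $- \frac{11967}{20750} \approx -0.57672$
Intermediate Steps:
$U{\left(c,M \right)} = 950 + 230 M$ ($U{\left(c,M \right)} = - 5 \left(\left(0 c - 46 M\right) + \left(-4 - 6\right) 19\right) = - 5 \left(\left(0 - 46 M\right) + \left(-4 - 6\right) 19\right) = - 5 \left(- 46 M - 190\right) = - 5 \left(-190 - 46 M\right) = 950 + 230 M$)
$\frac{4507 + 7460}{-13420 + U{\left(-55,W \right)}} = \frac{4507 + 7460}{-13420 + \left(950 + 230 \left(-36\right)\right)} = \frac{11967}{-13420 + \left(950 - 8280\right)} = \frac{11967}{-13420 - 7330} = \frac{11967}{-20750} = 11967 \left(- \frac{1}{20750}\right) = - \frac{11967}{20750}$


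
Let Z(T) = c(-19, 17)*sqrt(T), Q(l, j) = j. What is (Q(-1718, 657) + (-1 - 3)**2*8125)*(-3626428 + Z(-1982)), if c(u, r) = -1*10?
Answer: -473818203196 - 1306570*I*sqrt(1982) ≈ -4.7382e+11 - 5.8168e+7*I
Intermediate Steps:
c(u, r) = -10
Z(T) = -10*sqrt(T)
(Q(-1718, 657) + (-1 - 3)**2*8125)*(-3626428 + Z(-1982)) = (657 + (-1 - 3)**2*8125)*(-3626428 - 10*I*sqrt(1982)) = (657 + (-4)**2*8125)*(-3626428 - 10*I*sqrt(1982)) = (657 + 16*8125)*(-3626428 - 10*I*sqrt(1982)) = (657 + 130000)*(-3626428 - 10*I*sqrt(1982)) = 130657*(-3626428 - 10*I*sqrt(1982)) = -473818203196 - 1306570*I*sqrt(1982)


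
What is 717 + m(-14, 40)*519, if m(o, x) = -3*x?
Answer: -61563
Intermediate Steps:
717 + m(-14, 40)*519 = 717 - 3*40*519 = 717 - 120*519 = 717 - 62280 = -61563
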